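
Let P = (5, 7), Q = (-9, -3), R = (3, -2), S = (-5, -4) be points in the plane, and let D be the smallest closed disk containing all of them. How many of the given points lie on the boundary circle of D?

The farthest pair is P–Q with squared distance 296. The circle on this segment as diameter has centre (-2, 2) and r² = 296/4 = 74.
Check R: distance² to centre = 41 ≤ 74, so it lies inside.
All remaining points lie in this disk, and no smaller disk contains both endpoints, so this is the minimum enclosing circle.
The points at distance exactly r from the centre are P, Q — 2 points.

2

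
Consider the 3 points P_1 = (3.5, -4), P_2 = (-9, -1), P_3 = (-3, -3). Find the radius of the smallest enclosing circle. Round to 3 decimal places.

6.427

Side lengths²: P_1P_2² = 165.25, P_1P_3² = 43.25, P_2P_3² = 40.
Since P_1P_2² = 165.25 ≥ 43.25 + 40 = 83.25, the angle opposite P_1P_2 is not acute, so the smallest enclosing circle has P_1P_2 as diameter.
Centre = midpoint of P_1P_2 = (-2.75, -2.5), r² = 165.25/4 = 41.3125.
r = √(41.3125) ≈ 6.427.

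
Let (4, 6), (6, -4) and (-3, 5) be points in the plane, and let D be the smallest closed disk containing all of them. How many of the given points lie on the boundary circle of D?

2

Call the three points A, B, C in the order given.
Side lengths²: AB² = 104, AC² = 50, BC² = 162.
Since BC² = 162 ≥ 104 + 50 = 154, the angle opposite BC is not acute, so the smallest enclosing circle has BC as diameter.
Centre = midpoint of BC = (1.5, 0.5), r² = 162/4 = 40.5.
The points at distance exactly r from the centre are (6, -4), (-3, 5) — 2 points.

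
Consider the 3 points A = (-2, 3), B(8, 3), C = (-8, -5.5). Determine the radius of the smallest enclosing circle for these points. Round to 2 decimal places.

Side lengths²: AB² = 100, AC² = 108.25, BC² = 328.25.
Since BC² = 328.25 ≥ 108.25 + 100 = 208.25, the angle opposite BC is not acute, so the smallest enclosing circle has BC as diameter.
Centre = midpoint of BC = (0, -1.25), r² = 328.25/4 = 82.0625.
r = √(82.0625) ≈ 9.06.

9.06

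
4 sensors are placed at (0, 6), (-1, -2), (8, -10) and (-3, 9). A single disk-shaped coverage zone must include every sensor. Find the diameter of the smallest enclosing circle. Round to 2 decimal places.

21.95

By Welzl's lemma the MEC is supported by two points (diametrically opposite) or three points (on a circumcircle).
The farthest pair is (8, -10)–(-3, 9) with squared distance 482. The circle on this segment as diameter has centre (2.5, -0.5) and r² = 482/4 = 120.5.
Check (0, 6): distance² to centre = 48.5 ≤ 120.5, so it lies inside.
All remaining points lie in this disk, and no smaller disk contains both endpoints, so this is the minimum enclosing circle.
Diameter = 2r = 2√(120.5) ≈ 21.95.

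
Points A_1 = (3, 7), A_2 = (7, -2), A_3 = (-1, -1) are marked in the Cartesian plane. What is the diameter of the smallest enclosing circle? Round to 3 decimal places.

10.444

Side lengths²: A_1A_2² = 97, A_1A_3² = 80, A_2A_3² = 65.
Since A_1A_2² = 97 < 80 + 65 = 145, the triangle is acute, so the smallest enclosing circle is the circumcircle.
Circumcentre = (58/17, 61/34), r² = 31525/1156.
Diameter = 2r = 2√(31525/1156) ≈ 10.444.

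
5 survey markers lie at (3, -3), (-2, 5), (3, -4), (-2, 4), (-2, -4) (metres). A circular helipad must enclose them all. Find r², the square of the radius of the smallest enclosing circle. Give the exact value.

By Welzl's lemma the MEC is supported by two points (diametrically opposite) or three points (on a circumcircle).
The farthest pair is (-2, 5)–(3, -4) with squared distance 106. The circle on this segment as diameter has centre (0.5, 0.5) and r² = 106/4 = 26.5.
Check (3, -3): distance² to centre = 18.5 ≤ 26.5, so it lies inside.
All remaining points lie in this disk, and no smaller disk contains both endpoints, so this is the minimum enclosing circle.

26.5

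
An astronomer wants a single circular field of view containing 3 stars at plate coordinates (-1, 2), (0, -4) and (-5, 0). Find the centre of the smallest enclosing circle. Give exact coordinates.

Call the three points A, B, C in the order given.
Side lengths²: AB² = 37, AC² = 20, BC² = 41.
Since BC² = 41 < 37 + 20 = 57, the triangle is acute, so the smallest enclosing circle is the circumcircle.
Circumcentre = (-49/26, -16/13), r² = 7585/676.
Centre = (-49/26, -16/13).

(-49/26, -16/13)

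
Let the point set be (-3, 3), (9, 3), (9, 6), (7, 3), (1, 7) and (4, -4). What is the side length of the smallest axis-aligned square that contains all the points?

12

The bounding box has width 12 and height 11.
An axis-aligned square enclosing the set must have side ≥ max(width, height).
So the minimum side is max(12, 11) = 12.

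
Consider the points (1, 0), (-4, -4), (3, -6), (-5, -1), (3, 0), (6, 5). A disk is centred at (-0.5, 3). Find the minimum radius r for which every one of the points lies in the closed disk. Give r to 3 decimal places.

The required radius is the distance from (-0.5, 3) to the farthest point.
Squared distances: 11.25, 61.25, 93.25, 36.25, 21.25, 46.25.
Maximum is 93.25, attained at (3, -6).
r = √(93.25) ≈ 9.657.

9.657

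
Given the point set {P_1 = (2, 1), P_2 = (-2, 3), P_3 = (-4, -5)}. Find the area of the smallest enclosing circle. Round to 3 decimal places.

Side lengths²: P_1P_2² = 20, P_1P_3² = 72, P_2P_3² = 68.
Since P_1P_3² = 72 < 68 + 20 = 88, the triangle is acute, so the smallest enclosing circle is the circumcircle.
Circumcentre = (-5/3, -4/3), r² = 170/9.
Area = π·r² = π·170/9 ≈ 59.341.

59.341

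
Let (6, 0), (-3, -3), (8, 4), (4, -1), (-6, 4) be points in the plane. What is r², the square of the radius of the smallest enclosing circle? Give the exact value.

By Welzl's lemma the MEC is supported by two points (diametrically opposite) or three points (on a circumcircle).
The minimum enclosing circle is determined by three boundary points: (-3, -3), (8, 4), (-6, 4).
Their circumcentre is (1, 20/7) with r² = 2465/49.
The farthest remaining point (6, 0) is at distance² 1625/49 ≤ 2465/49.

2465/49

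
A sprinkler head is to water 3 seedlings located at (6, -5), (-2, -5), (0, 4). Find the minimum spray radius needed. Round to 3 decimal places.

5.540

Call the three points A, B, C in the order given.
Side lengths²: AB² = 64, AC² = 117, BC² = 85.
Since AC² = 117 < 85 + 64 = 149, the triangle is acute, so the smallest enclosing circle is the circumcircle.
Circumcentre = (2, -7/6), r² = 1105/36.
r = √(1105/36) ≈ 5.540.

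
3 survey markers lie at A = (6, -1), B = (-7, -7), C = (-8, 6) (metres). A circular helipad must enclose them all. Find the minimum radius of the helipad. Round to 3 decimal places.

8.349

Side lengths²: AB² = 205, AC² = 245, BC² = 170.
Since AC² = 245 < 205 + 170 = 375, the triangle is acute, so the smallest enclosing circle is the circumcircle.
Circumcentre = (-2.3, -0.1), r² = 69.7.
r = √(69.7) ≈ 8.349.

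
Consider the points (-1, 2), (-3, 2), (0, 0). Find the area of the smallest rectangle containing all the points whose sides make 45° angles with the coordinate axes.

In coordinates u = x + y, v = x − y the rectangle is axis-aligned; the map (x,y)→(u,v) scales areas by 2.
u-values: 1, -1, 0; range = 1 − (-1) = 2.
v-values: -3, -5, 0; range = 0 − (-5) = 5.
Area = (2 × 5) / 2 = 5.

5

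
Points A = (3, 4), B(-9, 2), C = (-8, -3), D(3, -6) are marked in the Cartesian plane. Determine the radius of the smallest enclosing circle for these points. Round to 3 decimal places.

7.311

A smallest enclosing disk is always determined by at most three of the input points on its boundary.
The minimum enclosing circle is determined by three boundary points: A, B, D.
Their circumcentre is (-7/3, -1) with r² = 481/9.
The farthest remaining point C is at distance² 325/9 ≤ 481/9.
r = √(481/9) ≈ 7.311.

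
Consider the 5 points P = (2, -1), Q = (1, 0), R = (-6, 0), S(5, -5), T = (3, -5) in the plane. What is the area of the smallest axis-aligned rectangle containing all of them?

x ranges over [-6, 5], width 11.
y ranges over [-5, 0], height 5.
Area = 11 × 5 = 55.

55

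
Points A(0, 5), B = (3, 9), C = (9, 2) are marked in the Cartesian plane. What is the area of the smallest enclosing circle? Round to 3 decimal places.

Side lengths²: AB² = 25, AC² = 90, BC² = 85.
Since AC² = 90 < 85 + 25 = 110, the triangle is acute, so the smallest enclosing circle is the circumcircle.
Circumcentre = (29/6, 4.5), r² = 425/18.
Area = π·r² = π·425/18 ≈ 74.176.

74.176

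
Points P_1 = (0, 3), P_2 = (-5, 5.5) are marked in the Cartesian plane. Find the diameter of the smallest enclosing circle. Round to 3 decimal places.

The smallest circle enclosing two points has them as diameter endpoints.
Centre = midpoint = (-2.5, 4.25); r² = |P_1P_2|²/4 = 31.25/4 = 7.8125.
Diameter = 2r = 2√(7.8125) ≈ 5.590.

5.590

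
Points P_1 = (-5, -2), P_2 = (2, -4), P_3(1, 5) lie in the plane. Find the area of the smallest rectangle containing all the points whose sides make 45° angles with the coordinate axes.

65

In coordinates u = x + y, v = x − y the rectangle is axis-aligned; the map (x,y)→(u,v) scales areas by 2.
u-values: -7, -2, 6; range = 6 − (-7) = 13.
v-values: -3, 6, -4; range = 6 − (-4) = 10.
Area = (13 × 10) / 2 = 65.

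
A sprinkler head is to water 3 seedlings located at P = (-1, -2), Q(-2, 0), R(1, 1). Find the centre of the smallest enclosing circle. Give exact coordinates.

Side lengths²: PQ² = 5, PR² = 13, QR² = 10.
Since PR² = 13 < 10 + 5 = 15, the triangle is acute, so the smallest enclosing circle is the circumcircle.
Circumcentre = (-3/14, -5/14), r² = 325/98.
Centre = (-3/14, -5/14).

(-3/14, -5/14)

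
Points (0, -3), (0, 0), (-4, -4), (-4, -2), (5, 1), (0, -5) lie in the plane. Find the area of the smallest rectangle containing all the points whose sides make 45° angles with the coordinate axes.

49

In coordinates u = x + y, v = x − y the rectangle is axis-aligned; the map (x,y)→(u,v) scales areas by 2.
u-values: -3, 0, -8, -6, 6, -5; range = 6 − (-8) = 14.
v-values: 3, 0, 0, -2, 4, 5; range = 5 − (-2) = 7.
Area = (14 × 7) / 2 = 49.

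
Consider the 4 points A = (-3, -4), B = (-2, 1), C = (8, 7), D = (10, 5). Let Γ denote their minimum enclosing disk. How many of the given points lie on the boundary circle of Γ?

The farthest pair is A–D with squared distance 250. The circle on this segment as diameter has centre (3.5, 0.5) and r² = 250/4 = 62.5.
Check B: distance² to centre = 30.5 ≤ 62.5, so it lies inside.
All remaining points lie in this disk, and no smaller disk contains both endpoints, so this is the minimum enclosing circle.
The points at distance exactly r from the centre are A, C, D — 3 points.

3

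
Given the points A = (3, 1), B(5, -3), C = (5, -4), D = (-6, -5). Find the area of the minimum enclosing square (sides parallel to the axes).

The bounding box has width 11 and height 6.
An axis-aligned square enclosing the set must have side ≥ max(width, height).
So the minimum side is max(11, 6) = 11.
Area = 11² = 121.

121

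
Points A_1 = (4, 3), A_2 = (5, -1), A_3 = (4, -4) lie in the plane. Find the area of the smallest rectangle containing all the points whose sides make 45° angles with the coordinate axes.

In coordinates u = x + y, v = x − y the rectangle is axis-aligned; the map (x,y)→(u,v) scales areas by 2.
u-values: 7, 4, 0; range = 7 − 0 = 7.
v-values: 1, 6, 8; range = 8 − 1 = 7.
Area = (7 × 7) / 2 = 24.5.

24.5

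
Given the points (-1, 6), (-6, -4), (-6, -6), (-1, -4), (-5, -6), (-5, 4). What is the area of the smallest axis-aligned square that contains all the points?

144

The bounding box has width 5 and height 12.
An axis-aligned square enclosing the set must have side ≥ max(width, height).
So the minimum side is max(5, 12) = 12.
Area = 12² = 144.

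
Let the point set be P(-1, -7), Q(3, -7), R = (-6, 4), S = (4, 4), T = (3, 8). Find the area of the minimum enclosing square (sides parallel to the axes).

225

The bounding box has width 10 and height 15.
An axis-aligned square enclosing the set must have side ≥ max(width, height).
So the minimum side is max(10, 15) = 15.
Area = 15² = 225.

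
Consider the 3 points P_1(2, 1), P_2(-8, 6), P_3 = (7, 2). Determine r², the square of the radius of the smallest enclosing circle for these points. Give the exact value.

60.25

Side lengths²: P_1P_2² = 125, P_1P_3² = 26, P_2P_3² = 241.
Since P_2P_3² = 241 ≥ 125 + 26 = 151, the angle opposite P_2P_3 is not acute, so the smallest enclosing circle has P_2P_3 as diameter.
Centre = midpoint of P_2P_3 = (-0.5, 4), r² = 241/4 = 60.25.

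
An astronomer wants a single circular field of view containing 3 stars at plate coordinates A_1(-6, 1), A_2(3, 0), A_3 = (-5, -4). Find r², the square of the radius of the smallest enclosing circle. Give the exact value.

Side lengths²: A_1A_2² = 82, A_1A_3² = 26, A_2A_3² = 80.
Since A_1A_2² = 82 < 80 + 26 = 106, the triangle is acute, so the smallest enclosing circle is the circumcircle.
Circumcentre = (-18/11, -8/11), r² = 2665/121.

2665/121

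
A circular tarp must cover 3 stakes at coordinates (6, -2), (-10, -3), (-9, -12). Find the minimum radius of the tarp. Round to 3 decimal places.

9.024

Call the three points A, B, C in the order given.
Side lengths²: AB² = 257, AC² = 325, BC² = 82.
Since AC² = 325 < 257 + 82 = 339, the triangle is acute, so the smallest enclosing circle is the circumcircle.
Circumcentre = (-101/58, -385/58), r² = 136981/1682.
r = √(136981/1682) ≈ 9.024.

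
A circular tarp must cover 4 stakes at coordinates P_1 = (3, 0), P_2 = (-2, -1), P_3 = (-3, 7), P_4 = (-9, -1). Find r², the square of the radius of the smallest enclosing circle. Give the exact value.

The minimum enclosing circle of a finite set is fixed by two of the points (as a diameter) or three (as a circumcircle).
The minimum enclosing circle is determined by three boundary points: P_1, P_3, P_4.
Their circumcentre is (-28/9, 5/6) with r² = 12325/324.
The farthest remaining point P_2 is at distance² 1489/324 ≤ 12325/324.

12325/324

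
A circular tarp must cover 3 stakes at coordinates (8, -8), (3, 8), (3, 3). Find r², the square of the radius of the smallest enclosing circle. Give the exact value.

70.25

Call the three points A, B, C in the order given.
Side lengths²: AB² = 281, AC² = 146, BC² = 25.
Since AB² = 281 ≥ 146 + 25 = 171, the angle opposite AB is not acute, so the smallest enclosing circle has AB as diameter.
Centre = midpoint of AB = (5.5, 0), r² = 281/4 = 70.25.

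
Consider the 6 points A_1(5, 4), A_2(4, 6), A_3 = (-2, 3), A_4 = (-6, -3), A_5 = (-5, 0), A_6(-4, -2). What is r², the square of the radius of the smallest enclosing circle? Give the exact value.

45.25

The farthest pair is A_2–A_4 with squared distance 181. The circle on this segment as diameter has centre (-1, 1.5) and r² = 181/4 = 45.25.
Check A_1: distance² to centre = 42.25 ≤ 45.25, so it lies inside.
All remaining points lie in this disk, and no smaller disk contains both endpoints, so this is the minimum enclosing circle.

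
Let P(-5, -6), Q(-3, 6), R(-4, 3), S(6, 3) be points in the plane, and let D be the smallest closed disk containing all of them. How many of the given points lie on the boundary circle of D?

3

A smallest enclosing disk is always determined by at most three of the input points on its boundary.
The minimum enclosing circle is determined by three boundary points: P, Q, S.
Their circumcentre is (-4/19, -12/19) with r² = 18685/361.
The farthest remaining point R is at distance² 9945/361 ≤ 18685/361.
The points at distance exactly r from the centre are P, Q, S — 3 points.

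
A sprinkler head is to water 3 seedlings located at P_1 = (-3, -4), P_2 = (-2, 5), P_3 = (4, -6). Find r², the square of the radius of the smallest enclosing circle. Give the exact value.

Side lengths²: P_1P_2² = 82, P_1P_3² = 53, P_2P_3² = 157.
Since P_2P_3² = 157 ≥ 82 + 53 = 135, the angle opposite P_2P_3 is not acute, so the smallest enclosing circle has P_2P_3 as diameter.
Centre = midpoint of P_2P_3 = (1, -0.5), r² = 157/4 = 39.25.

39.25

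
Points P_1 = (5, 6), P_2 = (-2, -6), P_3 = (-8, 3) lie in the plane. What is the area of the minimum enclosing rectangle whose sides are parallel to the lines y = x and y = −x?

In coordinates u = x + y, v = x − y the rectangle is axis-aligned; the map (x,y)→(u,v) scales areas by 2.
u-values: 11, -8, -5; range = 11 − (-8) = 19.
v-values: -1, 4, -11; range = 4 − (-11) = 15.
Area = (19 × 15) / 2 = 142.5.

142.5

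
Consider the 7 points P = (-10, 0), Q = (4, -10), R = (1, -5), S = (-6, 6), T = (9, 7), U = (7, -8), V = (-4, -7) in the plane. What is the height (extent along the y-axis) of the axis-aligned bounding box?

max y = 7, min y = -10, so height = 17.

17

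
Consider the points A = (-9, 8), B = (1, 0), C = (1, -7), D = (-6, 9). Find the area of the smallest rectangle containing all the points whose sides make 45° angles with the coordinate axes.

In coordinates u = x + y, v = x − y the rectangle is axis-aligned; the map (x,y)→(u,v) scales areas by 2.
u-values: -1, 1, -6, 3; range = 3 − (-6) = 9.
v-values: -17, 1, 8, -15; range = 8 − (-17) = 25.
Area = (9 × 25) / 2 = 112.5.

112.5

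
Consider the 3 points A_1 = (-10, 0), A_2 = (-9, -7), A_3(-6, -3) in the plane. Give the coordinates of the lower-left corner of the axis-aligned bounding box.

(-10, -7)

x-range [-10, -6], y-range [-7, 0].
The lower-left corner is (-10, -7).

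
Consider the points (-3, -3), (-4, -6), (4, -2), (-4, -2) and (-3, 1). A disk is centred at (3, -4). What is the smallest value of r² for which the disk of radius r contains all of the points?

61

The required radius is the distance from (3, -4) to the farthest point.
Squared distances: 37, 53, 5, 53, 61.
Maximum is 61, attained at (-3, 1).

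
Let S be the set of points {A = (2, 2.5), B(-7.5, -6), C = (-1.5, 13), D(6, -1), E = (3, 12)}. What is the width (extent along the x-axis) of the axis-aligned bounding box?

13.5

max x = 6, min x = -7.5, so width = 13.5.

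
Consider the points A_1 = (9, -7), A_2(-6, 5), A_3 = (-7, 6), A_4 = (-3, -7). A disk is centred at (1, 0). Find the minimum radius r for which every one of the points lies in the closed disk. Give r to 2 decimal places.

10.63

The required radius is the distance from (1, 0) to the farthest point.
Squared distances: 113, 74, 100, 65.
Maximum is 113, attained at A_1.
r = √113 ≈ 10.63.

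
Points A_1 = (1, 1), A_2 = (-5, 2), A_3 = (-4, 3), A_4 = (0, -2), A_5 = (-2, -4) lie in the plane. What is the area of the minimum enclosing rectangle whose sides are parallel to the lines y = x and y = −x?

In coordinates u = x + y, v = x − y the rectangle is axis-aligned; the map (x,y)→(u,v) scales areas by 2.
u-values: 2, -3, -1, -2, -6; range = 2 − (-6) = 8.
v-values: 0, -7, -7, 2, 2; range = 2 − (-7) = 9.
Area = (8 × 9) / 2 = 36.

36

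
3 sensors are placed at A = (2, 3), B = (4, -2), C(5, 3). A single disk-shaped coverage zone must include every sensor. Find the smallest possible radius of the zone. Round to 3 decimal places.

Side lengths²: AB² = 29, AC² = 9, BC² = 26.
Since AB² = 29 < 26 + 9 = 35, the triangle is acute, so the smallest enclosing circle is the circumcircle.
Circumcentre = (3.5, 0.7), r² = 7.54.
r = √(7.54) ≈ 2.746.

2.746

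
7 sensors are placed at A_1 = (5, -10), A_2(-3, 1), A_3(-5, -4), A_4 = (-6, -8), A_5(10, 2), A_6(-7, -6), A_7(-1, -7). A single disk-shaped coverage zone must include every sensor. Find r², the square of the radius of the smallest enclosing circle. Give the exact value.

A smallest enclosing disk is always determined by at most three of the input points on its boundary.
The minimum enclosing circle is determined by three boundary points: A_4, A_5, A_6.
Their circumcentre is (79/42, -59/21) with r² = 157085/1764.
The farthest remaining point A_1 is at distance² 108365/1764 ≤ 157085/1764.

157085/1764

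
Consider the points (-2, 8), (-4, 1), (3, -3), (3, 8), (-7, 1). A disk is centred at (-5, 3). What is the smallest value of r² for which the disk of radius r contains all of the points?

The required radius is the distance from (-5, 3) to the farthest point.
Squared distances: 34, 5, 100, 89, 8.
Maximum is 100, attained at (3, -3).

100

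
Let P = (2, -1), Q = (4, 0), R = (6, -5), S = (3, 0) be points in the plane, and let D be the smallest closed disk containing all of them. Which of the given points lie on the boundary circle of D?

P, R, S

A smallest enclosing disk is always determined by at most three of the input points on its boundary.
The farthest pair is R–S with squared distance 34. The circle on this segment as diameter has centre (4.5, -2.5) and r² = 34/4 = 8.5.
Check P: distance² to centre = 8.5 ≤ 8.5, so it lies inside.
All remaining points lie in this disk, and no smaller disk contains both endpoints, so this is the minimum enclosing circle.
The points at distance exactly r from the centre are P, R, S — 3 points.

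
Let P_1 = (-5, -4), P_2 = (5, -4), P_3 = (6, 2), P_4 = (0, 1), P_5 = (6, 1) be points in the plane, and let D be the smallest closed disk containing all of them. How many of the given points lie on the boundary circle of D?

A smallest enclosing disk is always determined by at most three of the input points on its boundary.
The farthest pair is P_1–P_3 with squared distance 157. The circle on this segment as diameter has centre (0.5, -1) and r² = 157/4 = 39.25.
Check P_2: distance² to centre = 29.25 ≤ 39.25, so it lies inside.
All remaining points lie in this disk, and no smaller disk contains both endpoints, so this is the minimum enclosing circle.
The points at distance exactly r from the centre are P_1, P_3 — 2 points.

2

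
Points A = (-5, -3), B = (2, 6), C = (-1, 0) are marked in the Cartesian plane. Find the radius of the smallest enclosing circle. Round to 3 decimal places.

5.701

Side lengths²: AB² = 130, AC² = 25, BC² = 45.
Since AB² = 130 ≥ 45 + 25 = 70, the angle opposite AB is not acute, so the smallest enclosing circle has AB as diameter.
Centre = midpoint of AB = (-1.5, 1.5), r² = 130/4 = 32.5.
r = √(32.5) ≈ 5.701.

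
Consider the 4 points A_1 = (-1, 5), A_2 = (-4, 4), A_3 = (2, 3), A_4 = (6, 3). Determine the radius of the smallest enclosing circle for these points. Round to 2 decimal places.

The farthest pair is A_2–A_4 with squared distance 101. The circle on this segment as diameter has centre (1, 3.5) and r² = 101/4 = 25.25.
Check A_1: distance² to centre = 6.25 ≤ 25.25, so it lies inside.
All remaining points lie in this disk, and no smaller disk contains both endpoints, so this is the minimum enclosing circle.
r = √(25.25) ≈ 5.02.

5.02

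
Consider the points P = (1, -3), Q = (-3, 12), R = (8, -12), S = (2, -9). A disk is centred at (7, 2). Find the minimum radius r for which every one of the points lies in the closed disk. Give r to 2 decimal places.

14.14

The required radius is the distance from (7, 2) to the farthest point.
Squared distances: 61, 200, 197, 146.
Maximum is 200, attained at Q.
r = √200 ≈ 14.14.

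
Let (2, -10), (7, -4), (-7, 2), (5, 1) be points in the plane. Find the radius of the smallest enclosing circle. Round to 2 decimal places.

7.83

The minimum enclosing circle is determined by three boundary points: (2, -10), (7, -4), (-7, 2).
Their circumcentre is (-27/38, -101/38) with r² = 44225/722.
The farthest remaining point (5, 1) is at distance² 33205/722 ≤ 44225/722.
r = √(44225/722) ≈ 7.83.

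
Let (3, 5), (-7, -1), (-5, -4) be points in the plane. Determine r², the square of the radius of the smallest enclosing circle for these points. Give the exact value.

32045/882

Call the three points A, B, C in the order given.
Side lengths²: AB² = 136, AC² = 145, BC² = 13.
Since AC² = 145 < 136 + 13 = 149, the triangle is acute, so the smallest enclosing circle is the circumcircle.
Circumcentre = (-17/14, 29/42), r² = 32045/882.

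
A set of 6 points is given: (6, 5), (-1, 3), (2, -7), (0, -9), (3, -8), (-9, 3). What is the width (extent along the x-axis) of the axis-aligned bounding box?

max x = 6, min x = -9, so width = 15.

15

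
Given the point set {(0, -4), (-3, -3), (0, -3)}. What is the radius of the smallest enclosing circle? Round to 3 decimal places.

1.581

Call the three points A, B, C in the order given.
Side lengths²: AB² = 10, AC² = 1, BC² = 9.
Since AB² = 10 ≥ 9 + 1 = 10, the angle opposite AB is not acute, so the smallest enclosing circle has AB as diameter.
Centre = midpoint of AB = (-1.5, -3.5), r² = 10/4 = 2.5.
r = √(2.5) ≈ 1.581.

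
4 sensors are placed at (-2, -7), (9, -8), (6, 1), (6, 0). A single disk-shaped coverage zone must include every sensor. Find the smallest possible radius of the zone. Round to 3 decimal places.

The minimum enclosing circle is determined by three boundary points: (-2, -7), (9, -8), (6, 1).
Their circumcentre is (3.75, -4.75) with r² = 38.125.
The farthest remaining point (6, 0) is at distance² 27.625 ≤ 38.125.
r = √(38.125) ≈ 6.175.

6.175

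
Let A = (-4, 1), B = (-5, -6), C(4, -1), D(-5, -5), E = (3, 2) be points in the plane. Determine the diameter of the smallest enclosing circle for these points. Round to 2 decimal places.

11.31

The minimum enclosing circle of a finite set is fixed by two of the points (as a diameter) or three (as a circumcircle).
The farthest pair is B–E with squared distance 128. The circle on this segment as diameter has centre (-1, -2) and r² = 128/4 = 32.
Check A: distance² to centre = 18 ≤ 32, so it lies inside.
All remaining points lie in this disk, and no smaller disk contains both endpoints, so this is the minimum enclosing circle.
Diameter = 2r = 2√32 ≈ 11.31.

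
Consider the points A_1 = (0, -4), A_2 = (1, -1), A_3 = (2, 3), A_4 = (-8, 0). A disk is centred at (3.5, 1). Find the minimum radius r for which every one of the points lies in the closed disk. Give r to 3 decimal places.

The required radius is the distance from (3.5, 1) to the farthest point.
Squared distances: 37.25, 10.25, 6.25, 133.25.
Maximum is 133.25, attained at A_4.
r = √(133.25) ≈ 11.543.

11.543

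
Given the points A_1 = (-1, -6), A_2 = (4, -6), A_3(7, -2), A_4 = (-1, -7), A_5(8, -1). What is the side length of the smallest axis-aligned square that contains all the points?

The bounding box has width 9 and height 6.
An axis-aligned square enclosing the set must have side ≥ max(width, height).
So the minimum side is max(9, 6) = 9.

9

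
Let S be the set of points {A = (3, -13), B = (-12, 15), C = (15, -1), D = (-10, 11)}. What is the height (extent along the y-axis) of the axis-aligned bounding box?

max y = 15, min y = -13, so height = 28.

28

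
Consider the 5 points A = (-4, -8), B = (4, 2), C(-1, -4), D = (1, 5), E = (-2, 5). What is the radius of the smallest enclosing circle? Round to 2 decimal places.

By Welzl's lemma the MEC is supported by two points (diametrically opposite) or three points (on a circumcircle).
The farthest pair is A–D with squared distance 194. The circle on this segment as diameter has centre (-1.5, -1.5) and r² = 194/4 = 48.5.
Check B: distance² to centre = 42.5 ≤ 48.5, so it lies inside.
All remaining points lie in this disk, and no smaller disk contains both endpoints, so this is the minimum enclosing circle.
r = √(48.5) ≈ 6.96.

6.96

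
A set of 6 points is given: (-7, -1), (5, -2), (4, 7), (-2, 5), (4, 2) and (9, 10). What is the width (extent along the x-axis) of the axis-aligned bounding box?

16

max x = 9, min x = -7, so width = 16.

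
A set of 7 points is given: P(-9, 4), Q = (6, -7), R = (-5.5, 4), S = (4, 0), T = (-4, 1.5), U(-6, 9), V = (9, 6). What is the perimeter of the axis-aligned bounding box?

68

Width = max x − min x = 9 − (-9) = 18.
Height = max y − min y = 9 − (-7) = 16.
Perimeter = 2(18 + 16) = 68.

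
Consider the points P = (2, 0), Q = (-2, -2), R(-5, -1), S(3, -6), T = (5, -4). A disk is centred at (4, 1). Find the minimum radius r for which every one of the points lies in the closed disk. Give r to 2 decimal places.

The required radius is the distance from (4, 1) to the farthest point.
Squared distances: 5, 45, 85, 50, 26.
Maximum is 85, attained at R.
r = √85 ≈ 9.22.

9.22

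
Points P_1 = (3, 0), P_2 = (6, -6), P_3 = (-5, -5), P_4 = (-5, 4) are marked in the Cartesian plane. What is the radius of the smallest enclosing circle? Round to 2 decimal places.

The farthest pair is P_2–P_4 with squared distance 221. The circle on this segment as diameter has centre (0.5, -1) and r² = 221/4 = 55.25.
Check P_1: distance² to centre = 7.25 ≤ 55.25, so it lies inside.
All remaining points lie in this disk, and no smaller disk contains both endpoints, so this is the minimum enclosing circle.
r = √(55.25) ≈ 7.43.

7.43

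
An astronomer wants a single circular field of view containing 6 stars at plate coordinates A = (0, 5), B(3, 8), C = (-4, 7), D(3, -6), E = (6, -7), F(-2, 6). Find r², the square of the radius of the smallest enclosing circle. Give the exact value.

The farthest pair is C–E with squared distance 296. The circle on this segment as diameter has centre (1, 0) and r² = 296/4 = 74.
Check A: distance² to centre = 26 ≤ 74, so it lies inside.
All remaining points lie in this disk, and no smaller disk contains both endpoints, so this is the minimum enclosing circle.

74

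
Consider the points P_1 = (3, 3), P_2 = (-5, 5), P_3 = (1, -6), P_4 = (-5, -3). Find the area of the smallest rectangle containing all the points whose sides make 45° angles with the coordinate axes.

In coordinates u = x + y, v = x − y the rectangle is axis-aligned; the map (x,y)→(u,v) scales areas by 2.
u-values: 6, 0, -5, -8; range = 6 − (-8) = 14.
v-values: 0, -10, 7, -2; range = 7 − (-10) = 17.
Area = (14 × 17) / 2 = 119.

119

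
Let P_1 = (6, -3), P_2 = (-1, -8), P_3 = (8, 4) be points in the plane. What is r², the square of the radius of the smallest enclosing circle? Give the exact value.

Side lengths²: P_1P_2² = 74, P_1P_3² = 53, P_2P_3² = 225.
Since P_2P_3² = 225 ≥ 74 + 53 = 127, the angle opposite P_2P_3 is not acute, so the smallest enclosing circle has P_2P_3 as diameter.
Centre = midpoint of P_2P_3 = (3.5, -2), r² = 225/4 = 56.25.

56.25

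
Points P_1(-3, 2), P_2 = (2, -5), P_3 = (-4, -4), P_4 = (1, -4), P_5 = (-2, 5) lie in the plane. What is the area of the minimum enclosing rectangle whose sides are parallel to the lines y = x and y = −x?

77

In coordinates u = x + y, v = x − y the rectangle is axis-aligned; the map (x,y)→(u,v) scales areas by 2.
u-values: -1, -3, -8, -3, 3; range = 3 − (-8) = 11.
v-values: -5, 7, 0, 5, -7; range = 7 − (-7) = 14.
Area = (11 × 14) / 2 = 77.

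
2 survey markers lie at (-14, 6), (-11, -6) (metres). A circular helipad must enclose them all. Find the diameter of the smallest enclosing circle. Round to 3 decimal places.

The smallest circle enclosing two points has them as diameter endpoints.
Centre = midpoint = (-12.5, 0); r² = |(-14, 6)−(-11, -6)|²/4 = 153/4 = 38.25.
Diameter = 2r = 2√(38.25) ≈ 12.369.

12.369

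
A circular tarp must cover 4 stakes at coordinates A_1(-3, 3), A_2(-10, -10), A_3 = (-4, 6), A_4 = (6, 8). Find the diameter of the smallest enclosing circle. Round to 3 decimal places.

24.083

The farthest pair is A_2–A_4 with squared distance 580. The circle on this segment as diameter has centre (-2, -1) and r² = 580/4 = 145.
Check A_1: distance² to centre = 17 ≤ 145, so it lies inside.
All remaining points lie in this disk, and no smaller disk contains both endpoints, so this is the minimum enclosing circle.
Diameter = 2r = 2√145 ≈ 24.083.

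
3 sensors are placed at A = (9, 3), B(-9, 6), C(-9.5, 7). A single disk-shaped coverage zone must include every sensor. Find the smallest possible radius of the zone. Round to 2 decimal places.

Side lengths²: AB² = 333, AC² = 358.25, BC² = 1.25.
Since AC² = 358.25 ≥ 333 + 1.25 = 334.25, the angle opposite AC is not acute, so the smallest enclosing circle has AC as diameter.
Centre = midpoint of AC = (-0.25, 5), r² = 358.25/4 = 89.5625.
r = √(89.5625) ≈ 9.46.

9.46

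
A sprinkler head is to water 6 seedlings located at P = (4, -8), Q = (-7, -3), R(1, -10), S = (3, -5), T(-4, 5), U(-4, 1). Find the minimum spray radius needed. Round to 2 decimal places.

7.91

The farthest pair is R–T with squared distance 250. The circle on this segment as diameter has centre (-1.5, -2.5) and r² = 250/4 = 62.5.
Check P: distance² to centre = 60.5 ≤ 62.5, so it lies inside.
All remaining points lie in this disk, and no smaller disk contains both endpoints, so this is the minimum enclosing circle.
r = √(62.5) ≈ 7.91.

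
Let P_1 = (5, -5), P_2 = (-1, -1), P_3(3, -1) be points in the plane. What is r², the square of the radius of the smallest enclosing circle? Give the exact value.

Side lengths²: P_1P_2² = 52, P_1P_3² = 20, P_2P_3² = 16.
Since P_1P_2² = 52 ≥ 20 + 16 = 36, the angle opposite P_1P_2 is not acute, so the smallest enclosing circle has P_1P_2 as diameter.
Centre = midpoint of P_1P_2 = (2, -3), r² = 52/4 = 13.

13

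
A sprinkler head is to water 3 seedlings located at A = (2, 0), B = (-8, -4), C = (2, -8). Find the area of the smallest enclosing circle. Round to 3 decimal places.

Side lengths²: AB² = 116, AC² = 64, BC² = 116.
Since BC² = 116 < 116 + 64 = 180, the triangle is acute, so the smallest enclosing circle is the circumcircle.
Circumcentre = (-2.2, -4), r² = 33.64.
Area = π·r² = π·33.64 ≈ 105.683.

105.683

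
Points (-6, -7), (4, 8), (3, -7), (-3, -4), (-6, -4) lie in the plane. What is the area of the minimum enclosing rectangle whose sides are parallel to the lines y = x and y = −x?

In coordinates u = x + y, v = x − y the rectangle is axis-aligned; the map (x,y)→(u,v) scales areas by 2.
u-values: -13, 12, -4, -7, -10; range = 12 − (-13) = 25.
v-values: 1, -4, 10, 1, -2; range = 10 − (-4) = 14.
Area = (25 × 14) / 2 = 175.

175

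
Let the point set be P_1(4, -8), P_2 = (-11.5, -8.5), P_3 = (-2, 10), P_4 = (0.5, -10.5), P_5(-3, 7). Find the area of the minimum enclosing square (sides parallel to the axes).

420.25

The bounding box has width 15.5 and height 20.5.
An axis-aligned square enclosing the set must have side ≥ max(width, height).
So the minimum side is max(15.5, 20.5) = 20.5.
Area = 20.5² = 420.25.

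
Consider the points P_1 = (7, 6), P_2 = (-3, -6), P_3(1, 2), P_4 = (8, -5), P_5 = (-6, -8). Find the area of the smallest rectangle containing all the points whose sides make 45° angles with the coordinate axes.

189

In coordinates u = x + y, v = x − y the rectangle is axis-aligned; the map (x,y)→(u,v) scales areas by 2.
u-values: 13, -9, 3, 3, -14; range = 13 − (-14) = 27.
v-values: 1, 3, -1, 13, 2; range = 13 − (-1) = 14.
Area = (27 × 14) / 2 = 189.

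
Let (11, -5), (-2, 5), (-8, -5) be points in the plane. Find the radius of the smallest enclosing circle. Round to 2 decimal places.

Call the three points A, B, C in the order given.
Side lengths²: AB² = 269, AC² = 361, BC² = 136.
Since AC² = 361 < 269 + 136 = 405, the triangle is acute, so the smallest enclosing circle is the circumcircle.
Circumcentre = (1.5, -3.9), r² = 91.46.
r = √(91.46) ≈ 9.56.

9.56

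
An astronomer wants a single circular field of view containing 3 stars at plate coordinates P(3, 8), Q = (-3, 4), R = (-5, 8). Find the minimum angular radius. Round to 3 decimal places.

4.031

Side lengths²: PQ² = 52, PR² = 64, QR² = 20.
Since PR² = 64 < 52 + 20 = 72, the triangle is acute, so the smallest enclosing circle is the circumcircle.
Circumcentre = (-1, 7.5), r² = 16.25.
r = √(16.25) ≈ 4.031.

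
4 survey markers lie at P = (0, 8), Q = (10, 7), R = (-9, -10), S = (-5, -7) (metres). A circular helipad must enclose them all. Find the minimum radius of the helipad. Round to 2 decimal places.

A smallest enclosing disk is always determined by at most three of the input points on its boundary.
The farthest pair is Q–R with squared distance 650. The circle on this segment as diameter has centre (0.5, -1.5) and r² = 650/4 = 162.5.
Check P: distance² to centre = 90.5 ≤ 162.5, so it lies inside.
All remaining points lie in this disk, and no smaller disk contains both endpoints, so this is the minimum enclosing circle.
r = √(162.5) ≈ 12.75.

12.75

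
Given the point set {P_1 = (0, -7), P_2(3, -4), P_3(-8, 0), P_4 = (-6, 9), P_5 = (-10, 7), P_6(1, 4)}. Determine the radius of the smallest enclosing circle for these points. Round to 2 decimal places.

By Welzl's lemma the MEC is supported by two points (diametrically opposite) or three points (on a circumcircle).
The minimum enclosing circle is determined by three boundary points: P_1, P_4, P_5.
Their circumcentre is (-81/19, 10/19) with r² = 27010/361.
The farthest remaining point P_2 is at distance² 26440/361 ≤ 27010/361.
r = √(27010/361) ≈ 8.65.

8.65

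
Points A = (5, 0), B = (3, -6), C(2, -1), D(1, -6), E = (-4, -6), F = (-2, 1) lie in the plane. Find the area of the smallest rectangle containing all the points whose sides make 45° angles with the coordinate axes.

In coordinates u = x + y, v = x − y the rectangle is axis-aligned; the map (x,y)→(u,v) scales areas by 2.
u-values: 5, -3, 1, -5, -10, -1; range = 5 − (-10) = 15.
v-values: 5, 9, 3, 7, 2, -3; range = 9 − (-3) = 12.
Area = (15 × 12) / 2 = 90.

90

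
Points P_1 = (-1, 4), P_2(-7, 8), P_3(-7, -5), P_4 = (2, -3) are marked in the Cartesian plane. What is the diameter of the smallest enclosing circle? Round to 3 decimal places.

The minimum enclosing circle of a finite set is fixed by two of the points (as a diameter) or three (as a circumcircle).
The minimum enclosing circle is determined by three boundary points: P_2, P_3, P_4.
Their circumcentre is (-67/18, 1.5) with r² = 8585/162.
The farthest remaining point P_1 is at distance² 2213/162 ≤ 8585/162.
Diameter = 2r = 2√(8585/162) ≈ 14.559.

14.559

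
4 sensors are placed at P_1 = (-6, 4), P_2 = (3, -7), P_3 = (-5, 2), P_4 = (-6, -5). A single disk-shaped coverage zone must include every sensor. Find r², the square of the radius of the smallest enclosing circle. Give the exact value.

A smallest enclosing disk is always determined by at most three of the input points on its boundary.
The farthest pair is P_1–P_2 with squared distance 202. The circle on this segment as diameter has centre (-1.5, -1.5) and r² = 202/4 = 50.5.
Check P_3: distance² to centre = 24.5 ≤ 50.5, so it lies inside.
All remaining points lie in this disk, and no smaller disk contains both endpoints, so this is the minimum enclosing circle.

50.5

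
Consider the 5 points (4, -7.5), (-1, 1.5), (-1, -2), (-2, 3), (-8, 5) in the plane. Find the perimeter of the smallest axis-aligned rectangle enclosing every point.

49

Width = max x − min x = 4 − (-8) = 12.
Height = max y − min y = 5 − (-7.5) = 12.5.
Perimeter = 2(12 + 12.5) = 49.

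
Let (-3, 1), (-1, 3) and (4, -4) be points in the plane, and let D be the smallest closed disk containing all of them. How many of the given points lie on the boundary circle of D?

3

Call the three points A, B, C in the order given.
Side lengths²: AB² = 8, AC² = 74, BC² = 74.
Since BC² = 74 < 74 + 8 = 82, the triangle is acute, so the smallest enclosing circle is the circumcircle.
Circumcentre = (11/12, -11/12), r² = 1369/72.
The points at distance exactly r from the centre are (-3, 1), (-1, 3), (4, -4) — 3 points.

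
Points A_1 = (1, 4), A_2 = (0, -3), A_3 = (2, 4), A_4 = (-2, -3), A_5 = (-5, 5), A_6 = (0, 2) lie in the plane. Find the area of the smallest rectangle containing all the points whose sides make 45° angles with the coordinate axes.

71.5

In coordinates u = x + y, v = x − y the rectangle is axis-aligned; the map (x,y)→(u,v) scales areas by 2.
u-values: 5, -3, 6, -5, 0, 2; range = 6 − (-5) = 11.
v-values: -3, 3, -2, 1, -10, -2; range = 3 − (-10) = 13.
Area = (11 × 13) / 2 = 71.5.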